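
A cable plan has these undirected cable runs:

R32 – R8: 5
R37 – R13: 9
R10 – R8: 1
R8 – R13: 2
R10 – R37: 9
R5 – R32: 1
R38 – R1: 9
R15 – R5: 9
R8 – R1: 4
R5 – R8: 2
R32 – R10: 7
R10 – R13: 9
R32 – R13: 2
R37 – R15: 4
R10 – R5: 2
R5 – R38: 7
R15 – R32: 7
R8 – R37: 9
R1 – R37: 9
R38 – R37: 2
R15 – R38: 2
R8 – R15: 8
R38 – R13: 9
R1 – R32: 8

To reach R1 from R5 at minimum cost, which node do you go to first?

R8

Compare a few routes:
R5 - R32 - R13 - R8 - R1: 1+2+2+4 = 9
R5 - R8 - R1: 2+4 = 6
R5 - R10 - R8 - R1: 2+1+4 = 7
Cheapest is R5 - R8 - R1 at 6.
So from R5 the first move is to R8.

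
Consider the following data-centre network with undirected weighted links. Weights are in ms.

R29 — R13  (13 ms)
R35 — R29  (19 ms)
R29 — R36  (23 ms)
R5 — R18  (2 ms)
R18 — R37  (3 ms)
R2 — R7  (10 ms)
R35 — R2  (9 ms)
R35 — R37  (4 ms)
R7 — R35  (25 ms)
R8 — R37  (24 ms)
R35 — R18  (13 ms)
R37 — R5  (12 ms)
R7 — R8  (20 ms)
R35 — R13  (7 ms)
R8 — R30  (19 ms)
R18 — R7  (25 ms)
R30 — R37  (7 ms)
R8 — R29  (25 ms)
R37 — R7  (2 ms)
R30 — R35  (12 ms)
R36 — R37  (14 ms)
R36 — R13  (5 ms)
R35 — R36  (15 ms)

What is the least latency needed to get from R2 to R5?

Running Dijkstra from R2:
R2: 0
R35: 9  (via R2)
R7: 10  (via R2)
R37: 12  (via R7)
R18: 15  (via R37)
R13: 16  (via R35)
R5: 17  (via R18)
Shortest route: R2–R7–R37–R18–R5 = 17 ms.

17 ms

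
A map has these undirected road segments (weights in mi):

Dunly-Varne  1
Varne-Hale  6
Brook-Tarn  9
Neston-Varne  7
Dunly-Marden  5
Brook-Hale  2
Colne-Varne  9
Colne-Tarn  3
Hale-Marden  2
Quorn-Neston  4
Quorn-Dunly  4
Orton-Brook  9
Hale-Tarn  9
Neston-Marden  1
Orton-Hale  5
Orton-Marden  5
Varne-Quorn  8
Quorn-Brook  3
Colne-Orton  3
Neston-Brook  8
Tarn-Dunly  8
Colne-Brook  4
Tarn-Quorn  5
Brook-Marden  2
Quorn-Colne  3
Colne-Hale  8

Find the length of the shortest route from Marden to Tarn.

9 mi

Candidate routes:
Marden–Brook–Colne–Tarn: 2+4+3 = 9
Marden–Brook–Quorn–Tarn: 2+3+5 = 10
Cheapest is Marden–Brook–Colne–Tarn at 9 mi.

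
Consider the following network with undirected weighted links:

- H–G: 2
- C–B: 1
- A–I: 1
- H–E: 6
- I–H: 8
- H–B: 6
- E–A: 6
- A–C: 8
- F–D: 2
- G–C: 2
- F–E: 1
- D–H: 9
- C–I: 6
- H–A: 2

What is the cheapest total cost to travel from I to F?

8

Shortest distances from I:
I: 0
A: 1  (via I)
H: 3  (via A)
G: 5  (via H)
C: 6  (via I)
B: 7  (via C)
E: 7  (via A)
F: 8  (via E)
Shortest route: I → A → E → F = 8.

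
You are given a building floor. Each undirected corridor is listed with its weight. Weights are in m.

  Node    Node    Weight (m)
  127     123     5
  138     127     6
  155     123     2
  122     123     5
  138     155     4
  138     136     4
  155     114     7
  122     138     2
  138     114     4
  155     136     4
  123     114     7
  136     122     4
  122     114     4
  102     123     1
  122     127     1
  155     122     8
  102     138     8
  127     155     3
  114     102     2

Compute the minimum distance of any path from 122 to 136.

Running Dijkstra from 122:
122: 0
127: 1  (via 122)
138: 2  (via 122)
136: 4  (via 122)
Shortest route: 122–136 = 4 m.

4 m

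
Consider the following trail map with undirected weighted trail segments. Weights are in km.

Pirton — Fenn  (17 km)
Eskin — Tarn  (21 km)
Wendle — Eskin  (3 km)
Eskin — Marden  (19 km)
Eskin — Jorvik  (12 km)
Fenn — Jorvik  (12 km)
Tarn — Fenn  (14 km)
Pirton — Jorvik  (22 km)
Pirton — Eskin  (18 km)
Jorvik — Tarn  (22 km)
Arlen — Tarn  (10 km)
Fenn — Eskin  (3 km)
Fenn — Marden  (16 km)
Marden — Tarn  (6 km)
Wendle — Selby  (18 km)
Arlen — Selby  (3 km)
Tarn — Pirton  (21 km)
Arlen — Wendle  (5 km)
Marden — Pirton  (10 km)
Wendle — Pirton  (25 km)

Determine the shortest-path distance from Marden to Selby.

Candidate routes:
Marden–Tarn–Arlen–Selby: 6+10+3 = 19
Marden–Fenn–Eskin–Wendle–Arlen–Selby: 16+3+3+5+3 = 30
Cheapest is Marden–Tarn–Arlen–Selby at 19 km.

19 km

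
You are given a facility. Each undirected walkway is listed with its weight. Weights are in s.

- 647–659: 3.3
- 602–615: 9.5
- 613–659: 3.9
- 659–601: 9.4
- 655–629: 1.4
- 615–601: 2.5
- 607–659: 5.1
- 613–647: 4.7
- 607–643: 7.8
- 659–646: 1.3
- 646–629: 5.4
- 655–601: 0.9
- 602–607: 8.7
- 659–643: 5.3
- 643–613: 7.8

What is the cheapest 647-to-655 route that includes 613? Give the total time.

Shortest 647→613: 647 → 613 = 4.7
Shortest 613→655: 613 → 659 → 646 → 629 → 655 = 12
Total via 613: 4.7 + 12 = 16.7 s.

16.7 s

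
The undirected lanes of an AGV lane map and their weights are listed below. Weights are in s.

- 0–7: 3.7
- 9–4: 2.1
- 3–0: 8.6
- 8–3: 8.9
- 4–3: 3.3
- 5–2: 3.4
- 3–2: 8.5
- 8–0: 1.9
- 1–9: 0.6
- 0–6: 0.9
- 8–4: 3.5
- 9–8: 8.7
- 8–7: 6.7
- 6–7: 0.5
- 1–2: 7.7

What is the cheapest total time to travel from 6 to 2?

16.7 s

Compare a few routes:
6–0–3–2: 0.9+8.6+8.5 = 18
6–0–8–4–9–1–2: 0.9+1.9+3.5+2.1+0.6+7.7 = 16.7
The minimum is 16.7 s via 6–0–8–4–9–1–2.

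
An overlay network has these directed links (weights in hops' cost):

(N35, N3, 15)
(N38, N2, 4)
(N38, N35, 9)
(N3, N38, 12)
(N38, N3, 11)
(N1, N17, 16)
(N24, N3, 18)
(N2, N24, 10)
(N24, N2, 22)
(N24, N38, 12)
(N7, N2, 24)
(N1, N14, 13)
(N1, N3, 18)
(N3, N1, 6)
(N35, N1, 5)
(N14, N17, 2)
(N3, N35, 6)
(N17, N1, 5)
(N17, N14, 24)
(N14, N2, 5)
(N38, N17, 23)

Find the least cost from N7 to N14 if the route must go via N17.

87 hops' cost

Shortest N7→N17: N7 → N2 → N24 → N38 → N17 = 69
Shortest N17→N14: N17 → N1 → N14 = 18
Total via N17: 69 + 18 = 87 hops' cost.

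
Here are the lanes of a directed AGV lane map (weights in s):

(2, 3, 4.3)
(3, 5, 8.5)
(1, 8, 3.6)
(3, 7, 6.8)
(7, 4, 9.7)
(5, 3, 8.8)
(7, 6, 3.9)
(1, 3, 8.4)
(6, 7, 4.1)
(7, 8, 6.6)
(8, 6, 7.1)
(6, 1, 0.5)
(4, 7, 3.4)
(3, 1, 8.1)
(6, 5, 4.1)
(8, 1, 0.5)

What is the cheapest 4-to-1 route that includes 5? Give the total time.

28.3 s

Shortest 4→5: 4–7–6–5 = 11.4
Shortest 5→1: 5–3–1 = 16.9
Total via 5: 11.4 + 16.9 = 28.3 s.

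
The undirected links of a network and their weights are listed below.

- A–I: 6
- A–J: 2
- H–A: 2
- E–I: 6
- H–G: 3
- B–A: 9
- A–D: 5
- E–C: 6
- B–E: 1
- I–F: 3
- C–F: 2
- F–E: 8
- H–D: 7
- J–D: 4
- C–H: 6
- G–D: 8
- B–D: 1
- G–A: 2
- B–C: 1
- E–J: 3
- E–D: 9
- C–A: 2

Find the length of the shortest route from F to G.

6

Enumerating some paths:
F - C - A - H - G: 2+2+2+3 = 9
F - C - A - G: 2+2+2 = 6
F - C - H - G: 2+6+3 = 11
F - I - A - G: 3+6+2 = 11
Cheapest is F - C - A - G at 6.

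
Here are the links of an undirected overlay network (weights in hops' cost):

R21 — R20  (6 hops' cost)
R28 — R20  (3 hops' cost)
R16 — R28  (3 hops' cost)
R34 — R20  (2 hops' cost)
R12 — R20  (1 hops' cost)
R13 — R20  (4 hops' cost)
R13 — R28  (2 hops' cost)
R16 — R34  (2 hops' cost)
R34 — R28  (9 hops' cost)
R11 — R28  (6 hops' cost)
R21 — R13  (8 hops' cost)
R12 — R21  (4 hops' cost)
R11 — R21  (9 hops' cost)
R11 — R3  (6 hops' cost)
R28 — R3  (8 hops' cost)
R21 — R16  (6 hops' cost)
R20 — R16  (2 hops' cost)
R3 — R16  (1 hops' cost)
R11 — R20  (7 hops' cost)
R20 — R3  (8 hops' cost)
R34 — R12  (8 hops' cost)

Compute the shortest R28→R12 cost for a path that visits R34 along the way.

8 hops' cost

Best R28 to R34: R28–R16–R34 costing 5
Best R34 to R12: R34–R20–R12 costing 3
Total via R34: 5 + 3 = 8 hops' cost.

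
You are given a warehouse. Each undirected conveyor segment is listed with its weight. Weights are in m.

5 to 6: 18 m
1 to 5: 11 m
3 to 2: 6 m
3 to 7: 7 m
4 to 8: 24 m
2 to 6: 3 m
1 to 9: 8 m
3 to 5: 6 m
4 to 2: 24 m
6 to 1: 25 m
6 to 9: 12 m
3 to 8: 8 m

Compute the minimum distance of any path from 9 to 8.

29 m

Compare a few routes:
9 → 1 → 5 → 3 → 8: 8+11+6+8 = 33
9 → 6 → 5 → 3 → 8: 12+18+6+8 = 44
9 → 6 → 2 → 3 → 8: 12+3+6+8 = 29
The minimum is 29 m via 9 → 6 → 2 → 3 → 8.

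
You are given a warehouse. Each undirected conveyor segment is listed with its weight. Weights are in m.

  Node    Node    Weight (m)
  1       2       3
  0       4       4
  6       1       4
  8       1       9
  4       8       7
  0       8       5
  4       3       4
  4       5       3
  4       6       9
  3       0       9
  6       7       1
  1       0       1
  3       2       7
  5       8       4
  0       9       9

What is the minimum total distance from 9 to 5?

Enumerating some paths:
9–0–8–5: 9+5+4 = 18
9–0–4–5: 9+4+3 = 16
9–0–1–8–5: 9+1+9+4 = 23
Cheapest is 9–0–4–5 at 16 m.

16 m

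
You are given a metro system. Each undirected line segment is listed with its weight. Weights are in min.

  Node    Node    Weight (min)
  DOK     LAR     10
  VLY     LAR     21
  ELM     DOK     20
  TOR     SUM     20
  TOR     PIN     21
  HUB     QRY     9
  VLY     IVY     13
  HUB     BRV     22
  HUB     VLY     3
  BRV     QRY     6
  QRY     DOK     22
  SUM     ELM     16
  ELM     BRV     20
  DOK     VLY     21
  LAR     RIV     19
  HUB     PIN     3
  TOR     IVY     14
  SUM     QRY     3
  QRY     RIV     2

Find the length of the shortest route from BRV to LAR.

27 min

Enumerating some paths:
BRV → QRY → RIV → LAR: 6+2+19 = 27
BRV → QRY → DOK → LAR: 6+22+10 = 38
BRV → QRY → HUB → VLY → LAR: 6+9+3+21 = 39
The minimum is 27 min via BRV → QRY → RIV → LAR.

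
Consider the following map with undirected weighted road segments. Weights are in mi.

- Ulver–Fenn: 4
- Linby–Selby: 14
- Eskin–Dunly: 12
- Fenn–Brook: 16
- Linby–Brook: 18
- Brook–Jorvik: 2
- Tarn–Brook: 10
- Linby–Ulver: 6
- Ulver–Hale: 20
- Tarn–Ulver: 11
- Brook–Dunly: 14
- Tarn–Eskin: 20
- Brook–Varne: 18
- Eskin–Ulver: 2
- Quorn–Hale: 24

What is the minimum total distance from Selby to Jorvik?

34 mi

Candidate routes:
Selby–Linby–Brook–Jorvik: 14+18+2 = 34
Selby–Linby–Ulver–Fenn–Brook–Jorvik: 14+6+4+16+2 = 42
Cheapest is Selby–Linby–Brook–Jorvik at 34 mi.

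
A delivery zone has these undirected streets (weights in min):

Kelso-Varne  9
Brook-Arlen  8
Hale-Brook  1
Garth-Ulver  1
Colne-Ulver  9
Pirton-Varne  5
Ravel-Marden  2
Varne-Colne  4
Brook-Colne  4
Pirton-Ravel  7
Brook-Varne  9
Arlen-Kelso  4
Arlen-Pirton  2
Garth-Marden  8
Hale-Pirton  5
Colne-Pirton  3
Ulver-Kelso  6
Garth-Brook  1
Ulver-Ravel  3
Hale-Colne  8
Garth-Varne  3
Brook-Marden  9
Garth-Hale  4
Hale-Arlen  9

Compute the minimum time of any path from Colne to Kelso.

Shortest distances from Colne:
Colne: 0
Pirton: 3  (via Colne)
Brook: 4  (via Colne)
Varne: 4  (via Colne)
Garth: 5  (via Brook)
Arlen: 5  (via Pirton)
Hale: 5  (via Brook)
Ulver: 6  (via Garth)
Ravel: 9  (via Ulver)
Kelso: 9  (via Arlen)
Shortest route: Colne–Pirton–Arlen–Kelso = 9 min.

9 min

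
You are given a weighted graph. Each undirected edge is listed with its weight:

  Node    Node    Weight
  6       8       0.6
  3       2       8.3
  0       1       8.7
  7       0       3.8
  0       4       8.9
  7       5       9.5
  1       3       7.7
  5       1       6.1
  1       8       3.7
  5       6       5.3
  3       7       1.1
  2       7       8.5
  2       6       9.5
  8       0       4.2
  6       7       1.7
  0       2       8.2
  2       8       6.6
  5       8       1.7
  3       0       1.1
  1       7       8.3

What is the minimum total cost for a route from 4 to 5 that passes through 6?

15.1

Best 4 to 6: 4 → 0 → 3 → 7 → 6 costing 12.8
Shortest 6→5: 6 → 8 → 5 = 2.3
Total via 6: 12.8 + 2.3 = 15.1.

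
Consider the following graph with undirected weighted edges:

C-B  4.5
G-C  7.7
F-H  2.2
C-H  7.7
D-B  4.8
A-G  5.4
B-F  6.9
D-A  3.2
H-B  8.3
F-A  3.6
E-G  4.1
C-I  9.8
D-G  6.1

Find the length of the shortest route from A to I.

22.3

Shortest distances from A:
A: 0
D: 3.2  (via A)
F: 3.6  (via A)
G: 5.4  (via A)
H: 5.8  (via F)
B: 8  (via D)
E: 9.5  (via G)
C: 12.5  (via B)
I: 22.3  (via C)
Shortest route: A → D → B → C → I = 22.3.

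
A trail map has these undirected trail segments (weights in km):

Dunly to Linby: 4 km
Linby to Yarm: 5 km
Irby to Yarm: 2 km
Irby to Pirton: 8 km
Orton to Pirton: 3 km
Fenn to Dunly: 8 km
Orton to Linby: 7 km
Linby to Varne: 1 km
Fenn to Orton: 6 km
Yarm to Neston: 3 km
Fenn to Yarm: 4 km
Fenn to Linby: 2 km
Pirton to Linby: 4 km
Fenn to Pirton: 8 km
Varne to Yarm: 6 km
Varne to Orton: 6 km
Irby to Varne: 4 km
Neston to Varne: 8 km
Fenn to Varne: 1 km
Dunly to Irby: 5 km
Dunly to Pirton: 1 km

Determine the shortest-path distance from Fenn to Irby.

Compare a few routes:
Fenn → Yarm → Irby: 4+2 = 6
Fenn → Varne → Irby: 1+4 = 5
Cheapest is Fenn → Varne → Irby at 5 km.

5 km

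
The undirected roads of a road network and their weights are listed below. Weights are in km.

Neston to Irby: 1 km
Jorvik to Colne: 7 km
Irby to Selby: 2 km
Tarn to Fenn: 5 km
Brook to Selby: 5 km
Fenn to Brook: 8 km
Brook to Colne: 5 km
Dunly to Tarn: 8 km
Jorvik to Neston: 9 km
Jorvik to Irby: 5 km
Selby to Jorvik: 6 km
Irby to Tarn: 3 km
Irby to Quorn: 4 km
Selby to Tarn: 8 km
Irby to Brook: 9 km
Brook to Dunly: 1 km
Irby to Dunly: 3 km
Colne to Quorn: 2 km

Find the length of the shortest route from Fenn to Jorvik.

13 km

Compare a few routes:
Fenn - Tarn - Irby - Jorvik: 5+3+5 = 13
Fenn - Brook - Dunly - Irby - Jorvik: 8+1+3+5 = 17
Fenn - Tarn - Irby - Selby - Jorvik: 5+3+2+6 = 16
The minimum is 13 km via Fenn - Tarn - Irby - Jorvik.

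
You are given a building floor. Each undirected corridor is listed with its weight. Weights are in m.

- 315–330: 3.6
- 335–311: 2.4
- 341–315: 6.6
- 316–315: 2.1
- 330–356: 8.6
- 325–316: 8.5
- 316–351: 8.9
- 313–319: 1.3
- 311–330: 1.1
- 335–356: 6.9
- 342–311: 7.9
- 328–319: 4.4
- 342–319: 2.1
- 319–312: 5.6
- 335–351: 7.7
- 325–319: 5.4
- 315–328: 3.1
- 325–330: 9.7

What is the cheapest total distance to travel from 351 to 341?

Compare a few routes:
351–316–315–341: 8.9+2.1+6.6 = 17.6
351–335–356–330–315–341: 7.7+6.9+8.6+3.6+6.6 = 33.4
351–335–311–330–315–341: 7.7+2.4+1.1+3.6+6.6 = 21.4
The minimum is 17.6 m via 351–316–315–341.

17.6 m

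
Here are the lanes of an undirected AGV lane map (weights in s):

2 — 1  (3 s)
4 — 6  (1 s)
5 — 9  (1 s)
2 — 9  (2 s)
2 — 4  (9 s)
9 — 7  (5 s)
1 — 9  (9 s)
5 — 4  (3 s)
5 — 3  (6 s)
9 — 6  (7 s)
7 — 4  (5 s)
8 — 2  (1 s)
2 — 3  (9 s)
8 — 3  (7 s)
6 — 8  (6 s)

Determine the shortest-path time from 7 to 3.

12 s

Shortest distances from 7:
7: 0
4: 5  (via 7)
9: 5  (via 7)
5: 6  (via 9)
6: 6  (via 4)
2: 7  (via 9)
8: 8  (via 2)
1: 10  (via 2)
3: 12  (via 5)
Shortest route: 7–9–5–3 = 12 s.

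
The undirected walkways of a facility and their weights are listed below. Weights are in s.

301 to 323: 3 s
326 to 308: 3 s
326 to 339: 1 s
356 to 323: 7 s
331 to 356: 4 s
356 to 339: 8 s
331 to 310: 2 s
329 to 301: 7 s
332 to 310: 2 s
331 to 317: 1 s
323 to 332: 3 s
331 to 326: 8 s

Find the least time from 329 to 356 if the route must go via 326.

Best 329 to 326: 329–301–323–332–310–331–326 costing 25
Best 326 to 356: 326–339–356 costing 9
Total via 326: 25 + 9 = 34 s.

34 s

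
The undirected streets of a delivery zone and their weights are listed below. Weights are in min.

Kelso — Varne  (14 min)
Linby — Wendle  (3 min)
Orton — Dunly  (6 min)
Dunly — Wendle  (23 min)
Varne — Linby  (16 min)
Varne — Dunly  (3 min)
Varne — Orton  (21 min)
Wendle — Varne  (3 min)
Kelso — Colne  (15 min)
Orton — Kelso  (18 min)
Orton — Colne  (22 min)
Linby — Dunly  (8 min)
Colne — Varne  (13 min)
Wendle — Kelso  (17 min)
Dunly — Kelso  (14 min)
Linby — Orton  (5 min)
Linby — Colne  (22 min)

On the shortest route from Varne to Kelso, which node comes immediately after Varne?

Kelso

Candidate routes:
Varne → Kelso: 14 = 14
Varne → Dunly → Kelso: 3+14 = 17
Cheapest is Varne → Kelso at 14 min.
So from Varne the first move is to Kelso.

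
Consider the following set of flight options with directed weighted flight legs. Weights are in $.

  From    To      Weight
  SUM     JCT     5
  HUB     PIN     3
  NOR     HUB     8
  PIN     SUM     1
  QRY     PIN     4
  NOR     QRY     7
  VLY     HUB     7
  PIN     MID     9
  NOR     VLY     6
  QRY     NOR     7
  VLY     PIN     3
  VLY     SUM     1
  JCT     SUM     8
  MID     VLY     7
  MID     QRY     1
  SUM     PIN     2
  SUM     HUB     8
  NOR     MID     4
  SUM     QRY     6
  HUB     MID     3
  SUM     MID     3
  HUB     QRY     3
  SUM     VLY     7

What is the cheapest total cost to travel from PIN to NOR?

$12

Shortest distances from PIN:
PIN: 0
SUM: 1  (via PIN)
MID: 4  (via SUM)
QRY: 5  (via MID)
JCT: 6  (via SUM)
VLY: 8  (via SUM)
HUB: 9  (via SUM)
NOR: 12  (via QRY)
Shortest route: PIN → SUM → MID → QRY → NOR = $12.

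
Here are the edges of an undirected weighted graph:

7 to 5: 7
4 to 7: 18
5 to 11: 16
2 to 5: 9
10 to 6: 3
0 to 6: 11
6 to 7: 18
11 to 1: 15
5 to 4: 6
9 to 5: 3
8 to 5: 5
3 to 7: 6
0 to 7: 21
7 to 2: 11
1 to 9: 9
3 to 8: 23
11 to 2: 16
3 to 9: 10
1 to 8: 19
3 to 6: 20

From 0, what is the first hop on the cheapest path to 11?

Enumerating some paths:
0 → 7 → 5 → 11: 21+7+16 = 44
0 → 6 → 7 → 5 → 11: 11+18+7+16 = 52
0 → 7 → 2 → 11: 21+11+16 = 48
The minimum is 44 via 0 → 7 → 5 → 11.
So from 0 the first move is to 7.

7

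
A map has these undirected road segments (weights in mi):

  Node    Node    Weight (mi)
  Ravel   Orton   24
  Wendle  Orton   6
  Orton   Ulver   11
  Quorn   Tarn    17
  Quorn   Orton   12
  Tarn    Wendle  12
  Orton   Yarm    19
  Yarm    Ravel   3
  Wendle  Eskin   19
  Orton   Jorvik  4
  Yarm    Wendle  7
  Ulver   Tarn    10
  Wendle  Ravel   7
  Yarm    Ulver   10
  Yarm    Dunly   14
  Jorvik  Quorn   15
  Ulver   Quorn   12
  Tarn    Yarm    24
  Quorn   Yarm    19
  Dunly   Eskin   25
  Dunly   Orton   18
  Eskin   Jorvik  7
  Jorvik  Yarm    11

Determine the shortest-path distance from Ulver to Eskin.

22 mi

Candidate routes:
Ulver–Yarm–Jorvik–Eskin: 10+11+7 = 28
Ulver–Orton–Jorvik–Eskin: 11+4+7 = 22
Ulver–Quorn–Jorvik–Eskin: 12+15+7 = 34
The minimum is 22 mi via Ulver–Orton–Jorvik–Eskin.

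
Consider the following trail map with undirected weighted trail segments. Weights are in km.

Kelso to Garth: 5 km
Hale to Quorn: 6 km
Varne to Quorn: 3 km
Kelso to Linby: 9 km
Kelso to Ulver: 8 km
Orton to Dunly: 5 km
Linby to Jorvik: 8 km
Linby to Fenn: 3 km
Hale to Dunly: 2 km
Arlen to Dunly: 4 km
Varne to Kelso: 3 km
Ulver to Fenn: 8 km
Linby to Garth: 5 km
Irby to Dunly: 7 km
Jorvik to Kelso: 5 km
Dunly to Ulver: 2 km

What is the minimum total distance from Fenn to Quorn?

18 km

Compare a few routes:
Fenn - Linby - Jorvik - Kelso - Varne - Quorn: 3+8+5+3+3 = 22
Fenn - Ulver - Kelso - Varne - Quorn: 8+8+3+3 = 22
Fenn - Ulver - Dunly - Hale - Quorn: 8+2+2+6 = 18
Fenn - Linby - Garth - Kelso - Varne - Quorn: 3+5+5+3+3 = 19
Cheapest is Fenn - Ulver - Dunly - Hale - Quorn at 18 km.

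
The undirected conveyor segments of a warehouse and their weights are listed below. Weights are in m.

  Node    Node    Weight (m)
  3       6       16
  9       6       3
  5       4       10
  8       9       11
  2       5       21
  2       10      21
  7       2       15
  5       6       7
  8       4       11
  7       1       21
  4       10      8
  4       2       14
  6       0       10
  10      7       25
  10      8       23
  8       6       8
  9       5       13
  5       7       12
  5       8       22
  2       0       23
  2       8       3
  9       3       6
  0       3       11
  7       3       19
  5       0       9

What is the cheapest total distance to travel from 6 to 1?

40 m

Settle nodes by increasing distance from 6:
6: 0
9: 3  (via 6)
5: 7  (via 6)
8: 8  (via 6)
3: 9  (via 9)
0: 10  (via 6)
2: 11  (via 8)
4: 17  (via 5)
7: 19  (via 5)
10: 25  (via 4)
1: 40  (via 7)
Shortest route: 6–5–7–1 = 40 m.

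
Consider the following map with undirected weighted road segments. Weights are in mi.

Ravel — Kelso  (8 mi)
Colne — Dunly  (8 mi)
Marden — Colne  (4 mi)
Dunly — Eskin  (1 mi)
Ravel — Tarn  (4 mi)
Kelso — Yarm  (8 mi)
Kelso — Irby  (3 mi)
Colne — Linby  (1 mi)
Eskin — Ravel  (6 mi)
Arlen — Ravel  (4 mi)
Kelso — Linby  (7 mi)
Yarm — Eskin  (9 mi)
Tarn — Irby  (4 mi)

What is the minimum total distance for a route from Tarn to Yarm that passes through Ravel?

Shortest Tarn→Ravel: Tarn → Ravel = 4
Shortest Ravel→Yarm: Ravel → Eskin → Yarm = 15
Total via Ravel: 4 + 15 = 19 mi.

19 mi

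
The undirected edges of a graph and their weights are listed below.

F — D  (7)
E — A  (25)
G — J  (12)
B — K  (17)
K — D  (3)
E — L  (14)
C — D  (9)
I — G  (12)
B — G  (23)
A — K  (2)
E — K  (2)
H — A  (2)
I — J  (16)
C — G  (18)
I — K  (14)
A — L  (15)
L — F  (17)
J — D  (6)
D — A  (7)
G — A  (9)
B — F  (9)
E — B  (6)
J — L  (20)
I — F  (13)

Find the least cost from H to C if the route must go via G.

Best H to G: H → A → G costing 11
Best G to C: G → C costing 18
Total via G: 11 + 18 = 29.

29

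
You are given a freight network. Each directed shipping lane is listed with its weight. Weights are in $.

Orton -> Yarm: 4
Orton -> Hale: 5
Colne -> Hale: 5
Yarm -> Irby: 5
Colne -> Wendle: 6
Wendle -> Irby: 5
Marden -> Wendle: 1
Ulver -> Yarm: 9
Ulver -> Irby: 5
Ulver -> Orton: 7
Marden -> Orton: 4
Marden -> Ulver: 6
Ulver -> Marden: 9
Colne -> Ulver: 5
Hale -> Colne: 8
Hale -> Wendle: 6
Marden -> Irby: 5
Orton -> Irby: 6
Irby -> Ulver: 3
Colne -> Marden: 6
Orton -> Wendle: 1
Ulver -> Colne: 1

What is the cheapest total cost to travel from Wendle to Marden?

Enumerating some paths:
Wendle–Irby–Ulver–Colne–Marden: 5+3+1+6 = 15
Wendle–Irby–Ulver–Orton–Hale–Colne–Marden: 5+3+7+5+8+6 = 34
Wendle–Irby–Ulver–Marden: 5+3+9 = 17
The minimum is $15 via Wendle–Irby–Ulver–Colne–Marden.

$15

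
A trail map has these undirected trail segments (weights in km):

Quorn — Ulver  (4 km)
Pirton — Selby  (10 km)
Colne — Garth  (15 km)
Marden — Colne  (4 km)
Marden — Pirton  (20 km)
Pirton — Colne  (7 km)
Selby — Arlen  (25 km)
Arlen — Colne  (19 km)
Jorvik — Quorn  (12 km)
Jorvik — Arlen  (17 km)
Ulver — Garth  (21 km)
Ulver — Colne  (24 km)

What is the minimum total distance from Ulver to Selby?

Shortest distances from Ulver:
Ulver: 0
Quorn: 4  (via Ulver)
Jorvik: 16  (via Quorn)
Garth: 21  (via Ulver)
Colne: 24  (via Ulver)
Marden: 28  (via Colne)
Pirton: 31  (via Colne)
Arlen: 33  (via Jorvik)
Selby: 41  (via Pirton)
Shortest route: Ulver → Colne → Pirton → Selby = 41 km.

41 km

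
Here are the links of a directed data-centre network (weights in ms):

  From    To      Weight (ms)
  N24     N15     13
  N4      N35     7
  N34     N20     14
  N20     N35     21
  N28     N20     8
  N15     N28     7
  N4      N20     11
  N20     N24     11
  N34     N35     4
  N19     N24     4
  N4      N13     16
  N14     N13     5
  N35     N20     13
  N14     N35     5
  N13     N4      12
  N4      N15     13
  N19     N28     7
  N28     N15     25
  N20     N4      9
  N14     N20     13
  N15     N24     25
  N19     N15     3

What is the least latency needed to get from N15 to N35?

Settle nodes by increasing distance from N15:
N15: 0
N28: 7  (via N15)
N20: 15  (via N28)
N4: 24  (via N20)
N24: 25  (via N15)
N35: 31  (via N4)
Shortest route: N15–N28–N20–N4–N35 = 31 ms.

31 ms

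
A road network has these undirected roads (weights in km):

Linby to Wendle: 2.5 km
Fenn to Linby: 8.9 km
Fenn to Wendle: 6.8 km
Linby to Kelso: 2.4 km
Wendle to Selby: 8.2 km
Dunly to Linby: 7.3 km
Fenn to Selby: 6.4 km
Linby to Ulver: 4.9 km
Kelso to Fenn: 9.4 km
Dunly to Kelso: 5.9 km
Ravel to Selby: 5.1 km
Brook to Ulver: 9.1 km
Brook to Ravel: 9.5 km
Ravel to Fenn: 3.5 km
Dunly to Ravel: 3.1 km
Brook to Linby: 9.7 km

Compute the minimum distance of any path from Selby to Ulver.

Compare a few routes:
Selby - Wendle - Linby - Ulver: 8.2+2.5+4.9 = 15.6
Selby - Fenn - Linby - Ulver: 6.4+8.9+4.9 = 20.2
Selby - Ravel - Dunly - Linby - Ulver: 5.1+3.1+7.3+4.9 = 20.4
Cheapest is Selby - Wendle - Linby - Ulver at 15.6 km.

15.6 km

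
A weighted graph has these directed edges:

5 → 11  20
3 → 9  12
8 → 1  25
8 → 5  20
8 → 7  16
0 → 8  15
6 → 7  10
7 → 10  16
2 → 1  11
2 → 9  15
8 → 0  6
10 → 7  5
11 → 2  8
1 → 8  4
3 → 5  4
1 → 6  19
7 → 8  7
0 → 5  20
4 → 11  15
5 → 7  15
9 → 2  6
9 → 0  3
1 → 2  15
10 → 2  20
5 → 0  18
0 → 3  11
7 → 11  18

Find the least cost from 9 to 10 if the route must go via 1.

53

Shortest 9→1: 9 → 2 → 1 = 17
Best 1 to 10: 1 → 8 → 7 → 10 costing 36
Total via 1: 17 + 36 = 53.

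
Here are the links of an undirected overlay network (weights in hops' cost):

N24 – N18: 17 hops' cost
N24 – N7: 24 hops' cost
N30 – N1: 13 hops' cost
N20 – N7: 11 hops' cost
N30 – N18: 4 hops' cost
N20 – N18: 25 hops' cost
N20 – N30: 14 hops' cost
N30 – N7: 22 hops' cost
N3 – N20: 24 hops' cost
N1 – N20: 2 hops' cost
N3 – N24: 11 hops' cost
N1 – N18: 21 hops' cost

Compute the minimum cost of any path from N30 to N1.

13 hops' cost

Candidate routes:
N30 - N18 - N20 - N1: 4+25+2 = 31
N30 - N18 - N1: 4+21 = 25
N30 - N1: 13 = 13
N30 - N20 - N1: 14+2 = 16
Cheapest is N30 - N1 at 13 hops' cost.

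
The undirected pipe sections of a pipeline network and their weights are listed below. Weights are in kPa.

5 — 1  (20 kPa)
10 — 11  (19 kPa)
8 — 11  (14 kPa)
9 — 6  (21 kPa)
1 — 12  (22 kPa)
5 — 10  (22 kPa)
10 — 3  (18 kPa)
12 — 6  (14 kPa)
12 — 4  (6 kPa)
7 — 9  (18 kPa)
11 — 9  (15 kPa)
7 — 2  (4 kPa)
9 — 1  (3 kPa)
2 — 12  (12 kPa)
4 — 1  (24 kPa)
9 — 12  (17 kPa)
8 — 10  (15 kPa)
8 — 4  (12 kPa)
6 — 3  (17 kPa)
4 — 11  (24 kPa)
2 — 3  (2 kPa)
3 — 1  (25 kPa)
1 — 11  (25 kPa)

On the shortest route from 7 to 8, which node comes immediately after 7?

2

Compare a few routes:
7–2–3–10–8: 4+2+18+15 = 39
7–2–12–4–8: 4+12+6+12 = 34
The minimum is 34 kPa via 7–2–12–4–8.
So from 7 the first move is to 2.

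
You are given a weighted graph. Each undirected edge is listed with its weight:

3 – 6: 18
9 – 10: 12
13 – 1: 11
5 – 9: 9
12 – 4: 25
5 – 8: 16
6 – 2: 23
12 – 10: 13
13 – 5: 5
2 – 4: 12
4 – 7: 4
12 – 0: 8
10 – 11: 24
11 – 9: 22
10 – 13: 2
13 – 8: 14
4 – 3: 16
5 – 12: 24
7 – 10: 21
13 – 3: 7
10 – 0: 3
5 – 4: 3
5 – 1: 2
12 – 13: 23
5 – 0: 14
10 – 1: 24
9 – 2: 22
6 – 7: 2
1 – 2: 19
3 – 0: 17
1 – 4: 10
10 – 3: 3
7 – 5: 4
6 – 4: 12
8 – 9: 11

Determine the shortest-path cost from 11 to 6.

37

Shortest distances from 11:
11: 0
9: 22  (via 11)
10: 24  (via 11)
13: 26  (via 10)
0: 27  (via 10)
3: 27  (via 10)
5: 31  (via 9)
1: 33  (via 5)
8: 33  (via 9)
4: 34  (via 5)
7: 35  (via 5)
12: 35  (via 0)
6: 37  (via 7)
Shortest route: 11 → 9 → 5 → 7 → 6 = 37.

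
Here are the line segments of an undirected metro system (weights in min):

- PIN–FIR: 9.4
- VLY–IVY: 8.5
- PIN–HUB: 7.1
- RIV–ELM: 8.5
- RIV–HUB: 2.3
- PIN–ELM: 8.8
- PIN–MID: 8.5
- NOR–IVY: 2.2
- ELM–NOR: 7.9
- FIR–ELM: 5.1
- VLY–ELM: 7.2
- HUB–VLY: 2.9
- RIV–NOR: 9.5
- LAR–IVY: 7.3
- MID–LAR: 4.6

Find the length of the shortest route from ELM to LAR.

17.4 min

Enumerating some paths:
ELM → PIN → MID → LAR: 8.8+8.5+4.6 = 21.9
ELM → NOR → IVY → LAR: 7.9+2.2+7.3 = 17.4
The minimum is 17.4 min via ELM → NOR → IVY → LAR.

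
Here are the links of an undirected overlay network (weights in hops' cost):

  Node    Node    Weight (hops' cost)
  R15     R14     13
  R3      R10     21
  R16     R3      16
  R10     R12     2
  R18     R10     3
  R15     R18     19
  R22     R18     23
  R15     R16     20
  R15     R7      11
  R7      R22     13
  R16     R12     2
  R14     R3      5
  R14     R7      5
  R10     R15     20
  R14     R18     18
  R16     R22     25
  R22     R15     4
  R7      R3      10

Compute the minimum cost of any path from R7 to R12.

Shortest distances from R7:
R7: 0
R14: 5  (via R7)
R3: 10  (via R7)
R15: 11  (via R7)
R22: 13  (via R7)
R18: 23  (via R14)
R16: 26  (via R3)
R10: 26  (via R18)
R12: 28  (via R16)
Shortest route: R7 → R3 → R16 → R12 = 28 hops' cost.

28 hops' cost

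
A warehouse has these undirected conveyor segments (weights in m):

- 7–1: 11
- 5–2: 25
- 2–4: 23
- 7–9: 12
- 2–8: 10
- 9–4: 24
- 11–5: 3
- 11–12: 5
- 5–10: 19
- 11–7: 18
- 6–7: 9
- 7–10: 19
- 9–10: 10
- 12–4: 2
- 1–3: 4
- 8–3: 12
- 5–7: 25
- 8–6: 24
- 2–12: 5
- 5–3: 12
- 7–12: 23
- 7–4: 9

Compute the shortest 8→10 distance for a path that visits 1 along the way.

46 m

Shortest 8→1: 8–3–1 = 16
Best 1 to 10: 1–7–10 costing 30
Total via 1: 16 + 30 = 46 m.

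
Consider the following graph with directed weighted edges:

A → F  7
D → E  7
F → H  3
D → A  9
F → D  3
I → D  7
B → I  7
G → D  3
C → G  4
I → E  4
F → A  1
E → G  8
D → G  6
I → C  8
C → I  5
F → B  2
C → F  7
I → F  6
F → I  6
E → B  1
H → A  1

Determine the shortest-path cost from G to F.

19

Shortest distances from G:
G: 0
D: 3  (via G)
E: 10  (via D)
B: 11  (via E)
A: 12  (via D)
I: 18  (via B)
F: 19  (via A)
Shortest route: G–D–A–F = 19.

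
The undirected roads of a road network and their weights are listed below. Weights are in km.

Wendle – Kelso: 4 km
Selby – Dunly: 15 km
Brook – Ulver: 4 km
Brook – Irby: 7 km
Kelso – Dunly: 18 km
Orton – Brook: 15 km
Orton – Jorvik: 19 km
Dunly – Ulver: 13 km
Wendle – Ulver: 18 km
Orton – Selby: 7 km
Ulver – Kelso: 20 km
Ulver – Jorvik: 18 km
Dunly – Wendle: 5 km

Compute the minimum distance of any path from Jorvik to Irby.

Enumerating some paths:
Jorvik → Ulver → Brook → Irby: 18+4+7 = 29
Jorvik → Orton → Brook → Irby: 19+15+7 = 41
Jorvik → Orton → Selby → Dunly → Ulver → Brook → Irby: 19+7+15+13+4+7 = 65
Cheapest is Jorvik → Ulver → Brook → Irby at 29 km.

29 km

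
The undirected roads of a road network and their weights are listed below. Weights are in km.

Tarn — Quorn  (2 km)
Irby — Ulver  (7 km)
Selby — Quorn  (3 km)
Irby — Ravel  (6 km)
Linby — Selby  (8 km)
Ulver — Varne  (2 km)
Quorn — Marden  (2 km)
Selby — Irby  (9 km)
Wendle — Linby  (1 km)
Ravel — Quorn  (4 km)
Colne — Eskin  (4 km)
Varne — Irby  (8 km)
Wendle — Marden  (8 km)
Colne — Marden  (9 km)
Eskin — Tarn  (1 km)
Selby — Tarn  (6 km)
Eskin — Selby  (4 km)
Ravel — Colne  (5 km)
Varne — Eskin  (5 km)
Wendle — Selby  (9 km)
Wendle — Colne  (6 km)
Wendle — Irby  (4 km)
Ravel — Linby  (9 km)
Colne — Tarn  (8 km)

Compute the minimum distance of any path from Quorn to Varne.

Candidate routes:
Quorn - Selby - Eskin - Varne: 3+4+5 = 12
Quorn - Selby - Tarn - Eskin - Varne: 3+6+1+5 = 15
Quorn - Tarn - Eskin - Varne: 2+1+5 = 8
The minimum is 8 km via Quorn - Tarn - Eskin - Varne.

8 km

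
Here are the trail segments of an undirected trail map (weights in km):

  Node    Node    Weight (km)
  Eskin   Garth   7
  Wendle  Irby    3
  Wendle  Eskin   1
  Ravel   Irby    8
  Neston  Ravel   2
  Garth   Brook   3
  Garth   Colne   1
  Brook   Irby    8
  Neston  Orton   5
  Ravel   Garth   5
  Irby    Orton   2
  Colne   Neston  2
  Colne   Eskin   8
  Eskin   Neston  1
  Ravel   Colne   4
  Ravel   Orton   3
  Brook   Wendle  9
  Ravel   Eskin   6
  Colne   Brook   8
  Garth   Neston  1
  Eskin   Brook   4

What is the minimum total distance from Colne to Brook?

4 km

Running Dijkstra from Colne:
Colne: 0
Garth: 1  (via Colne)
Neston: 2  (via Colne)
Eskin: 3  (via Neston)
Wendle: 4  (via Eskin)
Brook: 4  (via Garth)
Shortest route: Colne–Garth–Brook = 4 km.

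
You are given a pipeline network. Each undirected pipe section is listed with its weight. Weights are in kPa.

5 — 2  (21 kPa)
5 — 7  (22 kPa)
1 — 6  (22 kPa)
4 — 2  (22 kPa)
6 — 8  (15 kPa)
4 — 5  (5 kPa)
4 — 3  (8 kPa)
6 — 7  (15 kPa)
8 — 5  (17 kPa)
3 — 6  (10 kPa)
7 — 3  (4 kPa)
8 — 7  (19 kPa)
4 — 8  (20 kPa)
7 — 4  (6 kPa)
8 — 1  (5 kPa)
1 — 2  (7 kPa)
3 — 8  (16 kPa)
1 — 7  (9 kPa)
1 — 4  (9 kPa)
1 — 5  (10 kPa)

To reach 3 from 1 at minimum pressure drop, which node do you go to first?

7

Candidate routes:
1 → 7 → 3: 9+4 = 13
1 → 8 → 3: 5+16 = 21
1 → 4 → 3: 9+8 = 17
1 → 4 → 7 → 3: 9+6+4 = 19
The minimum is 13 kPa via 1 → 7 → 3.
So from 1 the first move is to 7.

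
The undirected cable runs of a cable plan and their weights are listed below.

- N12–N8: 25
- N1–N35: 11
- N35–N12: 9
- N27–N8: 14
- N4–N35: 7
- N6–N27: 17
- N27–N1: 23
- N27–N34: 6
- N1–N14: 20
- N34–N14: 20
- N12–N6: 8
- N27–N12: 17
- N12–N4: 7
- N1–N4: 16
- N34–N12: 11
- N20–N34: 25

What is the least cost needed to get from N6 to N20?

44

Compare a few routes:
N6 - N12 - N34 - N20: 8+11+25 = 44
N6 - N27 - N34 - N20: 17+6+25 = 48
Cheapest is N6 - N12 - N34 - N20 at 44.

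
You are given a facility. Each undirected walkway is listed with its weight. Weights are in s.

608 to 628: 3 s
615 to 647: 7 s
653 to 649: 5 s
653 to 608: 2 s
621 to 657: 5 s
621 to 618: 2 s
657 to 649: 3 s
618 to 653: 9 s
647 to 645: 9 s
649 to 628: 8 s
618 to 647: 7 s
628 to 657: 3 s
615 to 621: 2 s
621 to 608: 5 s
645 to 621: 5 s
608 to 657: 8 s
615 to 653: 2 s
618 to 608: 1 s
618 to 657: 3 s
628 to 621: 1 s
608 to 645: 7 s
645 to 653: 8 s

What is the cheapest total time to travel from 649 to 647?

Running Dijkstra from 649:
649: 0
657: 3  (via 649)
653: 5  (via 649)
618: 6  (via 657)
628: 6  (via 657)
608: 7  (via 653)
615: 7  (via 653)
621: 7  (via 628)
645: 12  (via 621)
647: 13  (via 618)
Shortest route: 649 → 657 → 618 → 647 = 13 s.

13 s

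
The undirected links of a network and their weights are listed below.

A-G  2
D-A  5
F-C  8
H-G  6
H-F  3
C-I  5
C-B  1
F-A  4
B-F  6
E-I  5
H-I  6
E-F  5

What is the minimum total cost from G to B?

Settle nodes by increasing distance from G:
G: 0
A: 2  (via G)
F: 6  (via A)
H: 6  (via G)
D: 7  (via A)
E: 11  (via F)
B: 12  (via F)
Shortest route: G → A → F → B = 12.

12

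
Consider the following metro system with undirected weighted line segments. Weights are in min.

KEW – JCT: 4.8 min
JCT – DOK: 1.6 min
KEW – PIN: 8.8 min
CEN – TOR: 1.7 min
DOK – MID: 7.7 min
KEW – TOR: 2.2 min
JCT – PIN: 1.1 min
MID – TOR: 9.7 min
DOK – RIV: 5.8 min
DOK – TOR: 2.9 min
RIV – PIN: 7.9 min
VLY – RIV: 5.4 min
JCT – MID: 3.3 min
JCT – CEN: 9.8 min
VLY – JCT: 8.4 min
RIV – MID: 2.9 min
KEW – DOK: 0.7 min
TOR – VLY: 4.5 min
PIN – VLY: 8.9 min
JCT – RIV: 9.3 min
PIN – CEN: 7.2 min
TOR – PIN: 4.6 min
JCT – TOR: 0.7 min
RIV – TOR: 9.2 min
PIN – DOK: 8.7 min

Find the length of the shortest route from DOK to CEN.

4 min

Running Dijkstra from DOK:
DOK: 0
KEW: 0.7  (via DOK)
JCT: 1.6  (via DOK)
TOR: 2.3  (via JCT)
PIN: 2.7  (via JCT)
CEN: 4  (via TOR)
Shortest route: DOK → JCT → TOR → CEN = 4 min.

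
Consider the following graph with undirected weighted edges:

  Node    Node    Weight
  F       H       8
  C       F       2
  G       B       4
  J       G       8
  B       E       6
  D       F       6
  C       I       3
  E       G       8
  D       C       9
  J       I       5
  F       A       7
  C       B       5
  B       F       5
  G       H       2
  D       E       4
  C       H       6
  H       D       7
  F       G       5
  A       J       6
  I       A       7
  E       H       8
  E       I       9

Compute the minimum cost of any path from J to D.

16

Candidate routes:
J - I - C - F - D: 5+3+2+6 = 16
J - I - C - D: 5+3+9 = 17
Cheapest is J - I - C - F - D at 16.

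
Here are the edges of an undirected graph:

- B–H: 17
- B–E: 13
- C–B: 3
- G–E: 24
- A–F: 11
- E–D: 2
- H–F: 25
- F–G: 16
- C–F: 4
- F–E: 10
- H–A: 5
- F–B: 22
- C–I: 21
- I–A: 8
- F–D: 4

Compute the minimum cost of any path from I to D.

23

Running Dijkstra from I:
I: 0
A: 8  (via I)
H: 13  (via A)
F: 19  (via A)
C: 21  (via I)
D: 23  (via F)
Shortest route: I–A–F–D = 23.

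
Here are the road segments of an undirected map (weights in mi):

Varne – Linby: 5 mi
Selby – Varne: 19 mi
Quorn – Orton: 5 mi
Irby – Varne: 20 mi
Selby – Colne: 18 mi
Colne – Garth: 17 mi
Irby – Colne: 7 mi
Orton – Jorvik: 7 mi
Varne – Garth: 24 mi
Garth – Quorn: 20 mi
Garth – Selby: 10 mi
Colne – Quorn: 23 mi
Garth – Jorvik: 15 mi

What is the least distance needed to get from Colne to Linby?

Shortest distances from Colne:
Colne: 0
Irby: 7  (via Colne)
Garth: 17  (via Colne)
Selby: 18  (via Colne)
Quorn: 23  (via Colne)
Varne: 27  (via Irby)
Orton: 28  (via Quorn)
Linby: 32  (via Varne)
Shortest route: Colne → Irby → Varne → Linby = 32 mi.

32 mi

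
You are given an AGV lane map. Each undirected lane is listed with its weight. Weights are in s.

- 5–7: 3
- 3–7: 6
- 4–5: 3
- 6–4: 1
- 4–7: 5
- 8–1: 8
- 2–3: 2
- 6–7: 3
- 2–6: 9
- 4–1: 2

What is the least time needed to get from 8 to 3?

20 s

Running Dijkstra from 8:
8: 0
1: 8  (via 8)
4: 10  (via 1)
6: 11  (via 4)
5: 13  (via 4)
7: 14  (via 6)
2: 20  (via 6)
3: 20  (via 7)
Shortest route: 8–1–4–6–7–3 = 20 s.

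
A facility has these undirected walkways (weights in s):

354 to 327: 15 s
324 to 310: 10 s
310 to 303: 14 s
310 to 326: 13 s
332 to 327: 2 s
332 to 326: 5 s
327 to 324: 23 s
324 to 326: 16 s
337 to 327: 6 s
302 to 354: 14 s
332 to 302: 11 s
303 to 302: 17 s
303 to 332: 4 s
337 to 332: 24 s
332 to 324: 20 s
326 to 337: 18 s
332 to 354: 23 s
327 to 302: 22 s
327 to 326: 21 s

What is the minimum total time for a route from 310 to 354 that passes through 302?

Shortest 310→302: 310 → 326 → 332 → 302 = 29
Shortest 302→354: 302 → 354 = 14
Total via 302: 29 + 14 = 43 s.

43 s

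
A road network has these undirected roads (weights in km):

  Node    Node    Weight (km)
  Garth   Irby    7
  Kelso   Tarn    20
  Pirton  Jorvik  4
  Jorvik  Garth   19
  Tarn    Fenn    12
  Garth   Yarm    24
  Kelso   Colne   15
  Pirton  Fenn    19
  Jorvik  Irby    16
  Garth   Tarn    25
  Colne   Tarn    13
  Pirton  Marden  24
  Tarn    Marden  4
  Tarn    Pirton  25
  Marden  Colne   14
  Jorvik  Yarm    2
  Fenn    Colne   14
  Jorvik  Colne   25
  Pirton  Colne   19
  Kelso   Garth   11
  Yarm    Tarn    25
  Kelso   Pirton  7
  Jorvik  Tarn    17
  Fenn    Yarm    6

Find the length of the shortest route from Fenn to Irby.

Compare a few routes:
Fenn–Yarm–Jorvik–Garth–Irby: 6+2+19+7 = 34
Fenn–Yarm–Jorvik–Irby: 6+2+16 = 24
Cheapest is Fenn–Yarm–Jorvik–Irby at 24 km.

24 km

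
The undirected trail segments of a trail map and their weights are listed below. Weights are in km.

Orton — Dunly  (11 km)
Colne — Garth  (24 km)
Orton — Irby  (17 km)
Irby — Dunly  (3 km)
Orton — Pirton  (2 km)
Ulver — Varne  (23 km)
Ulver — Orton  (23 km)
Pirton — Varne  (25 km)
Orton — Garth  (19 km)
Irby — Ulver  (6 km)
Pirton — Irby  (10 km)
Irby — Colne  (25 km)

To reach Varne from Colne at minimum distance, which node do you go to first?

Enumerating some paths:
Colne → Irby → Dunly → Orton → Pirton → Varne: 25+3+11+2+25 = 66
Colne → Irby → Pirton → Varne: 25+10+25 = 60
Colne → Irby → Ulver → Varne: 25+6+23 = 54
The minimum is 54 km via Colne → Irby → Ulver → Varne.
So from Colne the first move is to Irby.

Irby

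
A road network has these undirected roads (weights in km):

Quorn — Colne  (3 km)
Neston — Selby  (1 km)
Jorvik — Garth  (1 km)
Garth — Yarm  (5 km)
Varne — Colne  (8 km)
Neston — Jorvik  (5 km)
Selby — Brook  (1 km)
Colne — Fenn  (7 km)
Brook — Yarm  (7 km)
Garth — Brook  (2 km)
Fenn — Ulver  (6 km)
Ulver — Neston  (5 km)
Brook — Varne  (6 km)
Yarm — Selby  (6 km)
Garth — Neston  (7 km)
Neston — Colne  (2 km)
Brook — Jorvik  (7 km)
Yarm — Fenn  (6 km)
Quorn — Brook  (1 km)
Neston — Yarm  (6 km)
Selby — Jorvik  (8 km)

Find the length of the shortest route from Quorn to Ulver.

8 km

Settle nodes by increasing distance from Quorn:
Quorn: 0
Brook: 1  (via Quorn)
Selby: 2  (via Brook)
Garth: 3  (via Brook)
Neston: 3  (via Selby)
Colne: 3  (via Quorn)
Jorvik: 4  (via Garth)
Varne: 7  (via Brook)
Yarm: 8  (via Brook)
Ulver: 8  (via Neston)
Shortest route: Quorn–Brook–Selby–Neston–Ulver = 8 km.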